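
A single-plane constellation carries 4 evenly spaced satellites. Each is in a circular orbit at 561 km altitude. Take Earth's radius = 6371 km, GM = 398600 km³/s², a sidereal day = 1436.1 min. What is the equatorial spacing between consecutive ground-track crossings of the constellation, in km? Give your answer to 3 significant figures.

667 km

Semi-major axis a = 6371 + 561 = 6932 km. Period T = 2π√(a³/μ) = 2π√(6932³/398600) = 5743.8 s = 95.73 min.
Single-satellite node shift = (5743.8/86166) × 360° = 24.00°.
With 4 satellites evenly phased, successive equator crossings are 24.00/4 = 5.999° apart.
That is 5.999 × 111.2 = 667 km at the equator.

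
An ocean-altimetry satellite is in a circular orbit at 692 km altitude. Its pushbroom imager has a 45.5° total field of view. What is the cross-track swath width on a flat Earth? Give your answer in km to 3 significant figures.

Half-angle = 45.5°/2 = 22.75°.
Swath width ≈ 2h·tan(θ/2) = 2 × 692 × tan(22.75°) = 580.4 km.

580 km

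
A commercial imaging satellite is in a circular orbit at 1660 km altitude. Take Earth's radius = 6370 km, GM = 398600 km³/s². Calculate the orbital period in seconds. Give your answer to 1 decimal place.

Semi-major axis a = 6370 + 1660 = 8030 km. Period T = 2π√(a³/μ) = 2π√(8030³/398600) = 7161.2 s = 119.35 min.

7161.2 seconds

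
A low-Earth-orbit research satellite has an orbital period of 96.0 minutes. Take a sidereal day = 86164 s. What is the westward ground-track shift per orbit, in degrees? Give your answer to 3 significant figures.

T = 96.0 min = 5760.0 s.
During one orbit Earth rotates (5760.0 / 86164) × 360° = 24.07°.

24.1°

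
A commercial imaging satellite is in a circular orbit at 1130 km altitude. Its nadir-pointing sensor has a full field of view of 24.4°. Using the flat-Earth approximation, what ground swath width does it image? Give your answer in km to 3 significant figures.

Half-angle = 24.4°/2 = 12.2°.
Swath width ≈ 2h·tan(θ/2) = 2 × 1130 × tan(12.2°) = 488.6 km.

489 km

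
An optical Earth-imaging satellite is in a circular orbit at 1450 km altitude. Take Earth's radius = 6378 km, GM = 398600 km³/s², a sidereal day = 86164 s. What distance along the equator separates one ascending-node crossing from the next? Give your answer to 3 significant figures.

3210 km

Semi-major axis a = 6378 + 1450 = 7828 km. Period T = 2π√(a³/μ) = 2π√(7828³/398600) = 6892.7 s = 114.88 min.
During one orbit Earth rotates (6892.7 / 86164) × 360° = 28.80°.
At the equator that is 28.80° × (2π·6378/360) km/° = 28.80 × 111.3 = 3206 km.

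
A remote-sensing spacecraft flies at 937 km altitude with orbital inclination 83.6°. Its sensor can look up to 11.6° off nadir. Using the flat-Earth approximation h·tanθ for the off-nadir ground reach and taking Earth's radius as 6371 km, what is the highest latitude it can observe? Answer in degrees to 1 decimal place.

85.3°

For a prograde orbit the ground track reaches latitude ±i = ±83.6°.
Sensor half-swath on the ground ≈ 937·tan(11.6°) = 192 km = 1.73° of latitude.
Maximum observable latitude ≈ 83.6 + 1.73 = 85.3°.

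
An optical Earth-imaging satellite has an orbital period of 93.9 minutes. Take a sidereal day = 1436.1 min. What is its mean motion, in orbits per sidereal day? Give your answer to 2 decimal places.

15.29

T = 93.9 min = 5634.0 s.
Orbits per sidereal day = 86166 / 5634.0 = 15.294.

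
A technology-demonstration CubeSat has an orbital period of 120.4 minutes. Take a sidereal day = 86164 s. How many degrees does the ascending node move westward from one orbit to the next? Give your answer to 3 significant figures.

30.2°

T = 120.4 min = 7224.0 s.
During one orbit Earth rotates (7224.0 / 86164) × 360° = 30.18°.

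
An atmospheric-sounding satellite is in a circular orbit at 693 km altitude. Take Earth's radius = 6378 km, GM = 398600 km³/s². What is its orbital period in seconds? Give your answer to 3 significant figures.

Semi-major axis a = 6378 + 693 = 7071 km. Period T = 2π√(a³/μ) = 2π√(7071³/398600) = 5917.4 s = 98.62 min.

5920 seconds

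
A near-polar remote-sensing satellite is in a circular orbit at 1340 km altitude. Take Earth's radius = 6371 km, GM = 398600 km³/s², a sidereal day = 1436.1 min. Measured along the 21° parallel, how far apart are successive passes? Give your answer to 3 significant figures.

2920 km

Semi-major axis a = 6371 + 1340 = 7711 km. Period T = 2π√(a³/μ) = 2π√(7711³/398600) = 6738.7 s = 112.31 min.
Node shift per orbit = (6738.7/86166) × 360° = 28.15°.
Equatorial spacing = 28.15 × 111.2 km/° = 3131 km.
At 21° latitude, spacing = 3131 × cos(21°) = 2923 km.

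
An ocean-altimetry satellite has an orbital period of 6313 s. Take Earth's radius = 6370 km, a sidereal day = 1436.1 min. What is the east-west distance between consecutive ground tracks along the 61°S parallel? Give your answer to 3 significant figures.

Node shift per orbit = (6313.0/86166) × 360° = 26.38°.
Equatorial spacing = 26.38 × 111.2 km/° = 2932 km.
At 61° latitude, spacing = 2932 × cos(61°) = 1422 km.

1420 km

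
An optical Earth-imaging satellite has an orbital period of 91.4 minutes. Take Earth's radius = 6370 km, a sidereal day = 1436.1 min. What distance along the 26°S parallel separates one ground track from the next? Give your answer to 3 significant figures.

2290 km

T = 91.4 min = 5484.0 s.
Node shift per orbit = (5484.0/86166) × 360° = 22.91°.
Equatorial spacing = 22.91 × 111.2 km/° = 2547 km.
At 26° latitude, spacing = 2547 × cos(26°) = 2290 km.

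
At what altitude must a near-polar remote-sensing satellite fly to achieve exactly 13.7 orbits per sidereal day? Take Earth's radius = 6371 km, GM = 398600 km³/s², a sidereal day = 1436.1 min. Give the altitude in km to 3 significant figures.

993 km

Required period T = 86166 / 13.7 = 6289.5 s.
From T = 2π√(a³/μ): a = (μ T²/4π²)^(1/3) = (398600 × 6289.5² / 4π²)^(1/3) = 7364 km.
Altitude h = a − R = 7364 − 6371 = 993 km.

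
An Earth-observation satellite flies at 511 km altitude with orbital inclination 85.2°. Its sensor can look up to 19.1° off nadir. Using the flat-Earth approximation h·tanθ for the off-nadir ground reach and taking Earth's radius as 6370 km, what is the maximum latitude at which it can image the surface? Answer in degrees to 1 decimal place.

For a prograde orbit the ground track reaches latitude ±i = ±85.2°.
Sensor half-swath on the ground ≈ 511·tan(19.1°) = 177 km = 1.59° of latitude.
Maximum observable latitude ≈ 85.2 + 1.59 = 86.8°.

86.8°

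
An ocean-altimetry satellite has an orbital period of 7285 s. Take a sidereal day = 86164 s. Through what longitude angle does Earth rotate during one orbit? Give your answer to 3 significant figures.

During one orbit Earth rotates (7285.0 / 86164) × 360° = 30.44°.

30.4°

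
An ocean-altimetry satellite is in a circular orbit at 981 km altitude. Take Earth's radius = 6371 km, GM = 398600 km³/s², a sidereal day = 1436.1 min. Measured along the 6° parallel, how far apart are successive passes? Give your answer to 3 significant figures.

2900 km

Semi-major axis a = 6371 + 981 = 7352 km. Period T = 2π√(a³/μ) = 2π√(7352³/398600) = 6273.6 s = 104.56 min.
Node shift per orbit = (6273.6/86166) × 360° = 26.21°.
Equatorial spacing = 26.21 × 111.2 km/° = 2915 km.
At 6° latitude, spacing = 2915 × cos(6°) = 2899 km.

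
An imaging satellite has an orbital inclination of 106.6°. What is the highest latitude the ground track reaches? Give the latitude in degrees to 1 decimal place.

73.4°

Retrograde orbit: the ground track reaches ±(180° − i) = ±(180 − 106.6) = ±73.4°.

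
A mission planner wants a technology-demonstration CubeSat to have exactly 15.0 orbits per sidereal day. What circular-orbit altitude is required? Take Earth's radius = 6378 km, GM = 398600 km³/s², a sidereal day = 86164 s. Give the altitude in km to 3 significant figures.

554 km

Required period T = 86164 / 15.0 = 5744.3 s.
From T = 2π√(a³/μ): a = (μ T²/4π²)^(1/3) = (398600 × 5744.3² / 4π²)^(1/3) = 6932 km.
Altitude h = a − R = 6932 − 6378 = 554 km.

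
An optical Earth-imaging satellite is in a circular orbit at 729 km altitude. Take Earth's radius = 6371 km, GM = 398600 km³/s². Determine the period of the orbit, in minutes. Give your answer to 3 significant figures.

Semi-major axis a = 6371 + 729 = 7100 km. Period T = 2π√(a³/μ) = 2π√(7100³/398600) = 5953.9 s = 99.23 min.

99.2 min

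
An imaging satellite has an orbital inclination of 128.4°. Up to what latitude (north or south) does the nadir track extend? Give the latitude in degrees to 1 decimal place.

51.6°

Retrograde orbit: the ground track reaches ±(180° − i) = ±(180 − 128.4) = ±51.6°.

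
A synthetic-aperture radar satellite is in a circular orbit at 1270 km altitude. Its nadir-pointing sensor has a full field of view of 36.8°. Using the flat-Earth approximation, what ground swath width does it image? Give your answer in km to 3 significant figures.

Half-angle = 36.8°/2 = 18.4°.
Swath width ≈ 2h·tan(θ/2) = 2 × 1270 × tan(18.4°) = 844.9 km.

845 km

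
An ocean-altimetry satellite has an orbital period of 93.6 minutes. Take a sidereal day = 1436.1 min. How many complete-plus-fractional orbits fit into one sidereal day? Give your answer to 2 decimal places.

15.34

T = 93.6 min = 5616.0 s.
Orbits per sidereal day = 86166 / 5616.0 = 15.343.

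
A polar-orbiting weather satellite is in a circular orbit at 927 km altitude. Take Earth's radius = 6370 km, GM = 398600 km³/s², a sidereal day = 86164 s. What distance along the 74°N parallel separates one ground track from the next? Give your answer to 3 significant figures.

Semi-major axis a = 6370 + 927 = 7297 km. Period T = 2π√(a³/μ) = 2π√(7297³/398600) = 6203.4 s = 103.39 min.
Node shift per orbit = (6203.4/86164) × 360° = 25.92°.
Equatorial spacing = 25.92 × 111.2 km/° = 2882 km.
At 74° latitude, spacing = 2882 × cos(74°) = 794 km.

794 km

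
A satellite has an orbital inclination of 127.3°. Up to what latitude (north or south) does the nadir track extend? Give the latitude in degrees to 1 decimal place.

52.7°

Retrograde orbit: the ground track reaches ±(180° − i) = ±(180 − 127.3) = ±52.7°.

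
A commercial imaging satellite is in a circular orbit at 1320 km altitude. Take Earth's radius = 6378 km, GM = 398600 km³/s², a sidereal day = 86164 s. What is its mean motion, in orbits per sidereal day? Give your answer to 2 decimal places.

Semi-major axis a = 6378 + 1320 = 7698 km. Period T = 2π√(a³/μ) = 2π√(7698³/398600) = 6721.7 s = 112.03 min.
Orbits per sidereal day = 86164 / 6721.7 = 12.819.

12.82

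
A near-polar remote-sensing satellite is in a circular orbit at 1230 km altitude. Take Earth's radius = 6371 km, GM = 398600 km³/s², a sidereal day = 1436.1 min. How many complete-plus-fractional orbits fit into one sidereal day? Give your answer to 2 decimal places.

13.07

Semi-major axis a = 6371 + 1230 = 7601 km. Period T = 2π√(a³/μ) = 2π√(7601³/398600) = 6595.0 s = 109.92 min.
Orbits per sidereal day = 86166 / 6595.0 = 13.065.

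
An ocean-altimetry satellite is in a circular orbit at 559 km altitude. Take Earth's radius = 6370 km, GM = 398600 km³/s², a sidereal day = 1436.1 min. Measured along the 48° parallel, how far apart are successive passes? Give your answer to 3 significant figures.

1780 km

Semi-major axis a = 6370 + 559 = 6929 km. Period T = 2π√(a³/μ) = 2π√(6929³/398600) = 5740.1 s = 95.67 min.
Node shift per orbit = (5740.1/86166) × 360° = 23.98°.
Equatorial spacing = 23.98 × 111.2 km/° = 2666 km.
At 48° latitude, spacing = 2666 × cos(48°) = 1784 km.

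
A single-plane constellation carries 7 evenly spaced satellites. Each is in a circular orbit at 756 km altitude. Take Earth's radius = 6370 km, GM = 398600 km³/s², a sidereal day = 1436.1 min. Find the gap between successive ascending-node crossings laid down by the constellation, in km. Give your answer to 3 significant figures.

Semi-major axis a = 6370 + 756 = 7126 km. Period T = 2π√(a³/μ) = 2π√(7126³/398600) = 5986.6 s = 99.78 min.
Single-satellite node shift = (5986.6/86166) × 360° = 25.01°.
With 7 satellites evenly phased, successive equator crossings are 25.01/7 = 3.573° apart.
That is 3.573 × 111.2 = 397 km at the equator.

397 km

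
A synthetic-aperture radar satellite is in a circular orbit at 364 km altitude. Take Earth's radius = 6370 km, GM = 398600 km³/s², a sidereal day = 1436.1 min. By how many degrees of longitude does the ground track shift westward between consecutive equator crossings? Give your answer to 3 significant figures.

23.0°

Semi-major axis a = 6370 + 364 = 6734 km. Period T = 2π√(a³/μ) = 2π√(6734³/398600) = 5499.5 s = 91.66 min.
During one orbit Earth rotates (5499.5 / 86166) × 360° = 22.98°.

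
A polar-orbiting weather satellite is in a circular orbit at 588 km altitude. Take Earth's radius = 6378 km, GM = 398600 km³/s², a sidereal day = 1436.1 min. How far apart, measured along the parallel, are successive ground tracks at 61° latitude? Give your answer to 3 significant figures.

Semi-major axis a = 6378 + 588 = 6966 km. Period T = 2π√(a³/μ) = 2π√(6966³/398600) = 5786.1 s = 96.44 min.
Node shift per orbit = (5786.1/86166) × 360° = 24.17°.
Equatorial spacing = 24.17 × 111.3 km/° = 2691 km.
At 61° latitude, spacing = 2691 × cos(61°) = 1305 km.

1300 km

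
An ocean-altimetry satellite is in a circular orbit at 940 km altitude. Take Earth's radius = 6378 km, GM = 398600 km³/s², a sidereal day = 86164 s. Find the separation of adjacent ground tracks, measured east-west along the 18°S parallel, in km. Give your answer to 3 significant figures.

2760 km

Semi-major axis a = 6378 + 940 = 7318 km. Period T = 2π√(a³/μ) = 2π√(7318³/398600) = 6230.2 s = 103.84 min.
Node shift per orbit = (6230.2/86164) × 360° = 26.03°.
Equatorial spacing = 26.03 × 111.3 km/° = 2898 km.
At 18° latitude, spacing = 2898 × cos(18°) = 2756 km.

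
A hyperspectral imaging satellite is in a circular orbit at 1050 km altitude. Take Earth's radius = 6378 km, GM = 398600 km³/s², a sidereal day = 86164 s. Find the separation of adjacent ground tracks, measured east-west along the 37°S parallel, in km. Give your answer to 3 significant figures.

Semi-major axis a = 6378 + 1050 = 7428 km. Period T = 2π√(a³/μ) = 2π√(7428³/398600) = 6371.2 s = 106.19 min.
Node shift per orbit = (6371.2/86164) × 360° = 26.62°.
Equatorial spacing = 26.62 × 111.3 km/° = 2963 km.
At 37° latitude, spacing = 2963 × cos(37°) = 2366 km.

2370 km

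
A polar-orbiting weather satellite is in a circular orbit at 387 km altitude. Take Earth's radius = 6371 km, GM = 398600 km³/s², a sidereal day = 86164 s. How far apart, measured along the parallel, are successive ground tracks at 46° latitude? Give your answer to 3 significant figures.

Semi-major axis a = 6371 + 387 = 6758 km. Period T = 2π√(a³/μ) = 2π√(6758³/398600) = 5528.9 s = 92.15 min.
Node shift per orbit = (5528.9/86164) × 360° = 23.10°.
Equatorial spacing = 23.10 × 111.2 km/° = 2569 km.
At 46° latitude, spacing = 2569 × cos(46°) = 1784 km.

1780 km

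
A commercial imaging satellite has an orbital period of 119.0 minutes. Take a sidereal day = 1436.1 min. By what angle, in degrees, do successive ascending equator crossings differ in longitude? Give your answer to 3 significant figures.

T = 119.0 min = 7140.0 s.
During one orbit Earth rotates (7140.0 / 86166) × 360° = 29.83°.

29.8°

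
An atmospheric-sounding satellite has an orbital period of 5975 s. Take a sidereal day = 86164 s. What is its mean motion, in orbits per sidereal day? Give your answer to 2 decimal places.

14.42

Orbits per sidereal day = 86164 / 5975.0 = 14.421.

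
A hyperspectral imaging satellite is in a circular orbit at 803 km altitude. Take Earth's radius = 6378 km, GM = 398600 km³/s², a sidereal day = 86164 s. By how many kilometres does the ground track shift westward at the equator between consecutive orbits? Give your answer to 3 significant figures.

Semi-major axis a = 6378 + 803 = 7181 km. Period T = 2π√(a³/μ) = 2π√(7181³/398600) = 6056.0 s = 100.93 min.
During one orbit Earth rotates (6056.0 / 86164) × 360° = 25.30°.
At the equator that is 25.30° × (2π·6378/360) km/° = 25.30 × 111.3 = 2817 km.

2820 km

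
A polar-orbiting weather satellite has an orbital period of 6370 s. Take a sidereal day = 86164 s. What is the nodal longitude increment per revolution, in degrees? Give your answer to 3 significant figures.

During one orbit Earth rotates (6370.0 / 86164) × 360° = 26.61°.

26.6°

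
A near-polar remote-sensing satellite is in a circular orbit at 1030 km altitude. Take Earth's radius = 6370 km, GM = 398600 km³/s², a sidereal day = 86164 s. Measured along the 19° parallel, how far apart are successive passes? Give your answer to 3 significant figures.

Semi-major axis a = 6370 + 1030 = 7400 km. Period T = 2π√(a³/μ) = 2π√(7400³/398600) = 6335.2 s = 105.59 min.
Node shift per orbit = (6335.2/86164) × 360° = 26.47°.
Equatorial spacing = 26.47 × 111.2 km/° = 2943 km.
At 19° latitude, spacing = 2943 × cos(19°) = 2782 km.

2780 km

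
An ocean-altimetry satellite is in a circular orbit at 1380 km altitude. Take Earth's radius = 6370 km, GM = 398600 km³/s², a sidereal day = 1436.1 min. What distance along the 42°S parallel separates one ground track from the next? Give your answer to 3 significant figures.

Semi-major axis a = 6370 + 1380 = 7750 km. Period T = 2π√(a³/μ) = 2π√(7750³/398600) = 6789.9 s = 113.17 min.
Node shift per orbit = (6789.9/86166) × 360° = 28.37°.
Equatorial spacing = 28.37 × 111.2 km/° = 3154 km.
At 42° latitude, spacing = 3154 × cos(42°) = 2344 km.

2340 km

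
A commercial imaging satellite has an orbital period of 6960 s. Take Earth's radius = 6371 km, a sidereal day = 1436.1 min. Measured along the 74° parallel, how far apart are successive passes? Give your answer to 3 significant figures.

891 km

Node shift per orbit = (6960.0/86166) × 360° = 29.08°.
Equatorial spacing = 29.08 × 111.2 km/° = 3233 km.
At 74° latitude, spacing = 3233 × cos(74°) = 891 km.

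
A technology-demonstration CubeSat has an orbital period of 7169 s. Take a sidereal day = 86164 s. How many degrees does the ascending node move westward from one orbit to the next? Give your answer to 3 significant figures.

30.0°

During one orbit Earth rotates (7169.0 / 86164) × 360° = 29.95°.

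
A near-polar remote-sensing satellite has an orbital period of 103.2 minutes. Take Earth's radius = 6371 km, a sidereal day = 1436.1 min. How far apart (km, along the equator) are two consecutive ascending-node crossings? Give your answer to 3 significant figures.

T = 103.2 min = 6192.0 s.
During one orbit Earth rotates (6192.0 / 86166) × 360° = 25.87°.
At the equator that is 25.87° × (2π·6371/360) km/° = 25.87 × 111.2 = 2877 km.

2880 km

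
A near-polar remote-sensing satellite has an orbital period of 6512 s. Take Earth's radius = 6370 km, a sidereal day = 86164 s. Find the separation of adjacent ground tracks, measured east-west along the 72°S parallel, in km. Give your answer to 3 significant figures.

935 km

Node shift per orbit = (6512.0/86164) × 360° = 27.21°.
Equatorial spacing = 27.21 × 111.2 km/° = 3025 km.
At 72° latitude, spacing = 3025 × cos(72°) = 935 km.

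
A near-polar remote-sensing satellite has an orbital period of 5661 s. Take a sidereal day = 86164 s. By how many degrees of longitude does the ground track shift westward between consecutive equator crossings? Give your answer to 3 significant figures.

During one orbit Earth rotates (5661.0 / 86164) × 360° = 23.65°.

23.7°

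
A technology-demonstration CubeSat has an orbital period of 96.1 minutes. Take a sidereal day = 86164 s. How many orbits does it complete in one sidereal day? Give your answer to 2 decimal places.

14.94

T = 96.1 min = 5766.0 s.
Orbits per sidereal day = 86164 / 5766.0 = 14.943.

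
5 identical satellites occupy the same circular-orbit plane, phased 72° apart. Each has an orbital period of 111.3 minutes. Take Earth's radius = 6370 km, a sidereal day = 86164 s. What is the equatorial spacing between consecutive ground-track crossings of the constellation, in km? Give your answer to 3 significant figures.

620 km

T = 111.3 min = 6678.0 s.
Single-satellite node shift = (6678.0/86164) × 360° = 27.90°.
With 5 satellites evenly phased, successive equator crossings are 27.90/5 = 5.580° apart.
That is 5.580 × 111.2 = 620 km at the equator.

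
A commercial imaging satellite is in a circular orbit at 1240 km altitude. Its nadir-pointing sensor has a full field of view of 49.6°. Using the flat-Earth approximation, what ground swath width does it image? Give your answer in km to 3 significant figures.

1150 km

Half-angle = 49.6°/2 = 24.8°.
Swath width ≈ 2h·tan(θ/2) = 2 × 1240 × tan(24.8°) = 1145.9 km.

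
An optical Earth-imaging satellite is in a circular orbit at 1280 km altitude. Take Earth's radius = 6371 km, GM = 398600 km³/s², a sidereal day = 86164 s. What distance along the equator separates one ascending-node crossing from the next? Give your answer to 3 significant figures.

3090 km

Semi-major axis a = 6371 + 1280 = 7651 km. Period T = 2π√(a³/μ) = 2π√(7651³/398600) = 6660.2 s = 111.00 min.
During one orbit Earth rotates (6660.2 / 86164) × 360° = 27.83°.
At the equator that is 27.83° × (2π·6371/360) km/° = 27.83 × 111.2 = 3094 km.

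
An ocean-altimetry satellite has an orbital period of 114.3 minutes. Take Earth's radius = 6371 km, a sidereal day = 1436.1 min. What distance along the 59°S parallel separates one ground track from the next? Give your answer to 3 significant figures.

T = 114.3 min = 6858.0 s.
Node shift per orbit = (6858.0/86166) × 360° = 28.65°.
Equatorial spacing = 28.65 × 111.2 km/° = 3186 km.
At 59° latitude, spacing = 3186 × cos(59°) = 1641 km.

1640 km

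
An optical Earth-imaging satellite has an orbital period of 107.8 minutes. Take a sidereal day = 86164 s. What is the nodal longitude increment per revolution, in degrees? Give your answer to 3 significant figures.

T = 107.8 min = 6468.0 s.
During one orbit Earth rotates (6468.0 / 86164) × 360° = 27.02°.

27.0°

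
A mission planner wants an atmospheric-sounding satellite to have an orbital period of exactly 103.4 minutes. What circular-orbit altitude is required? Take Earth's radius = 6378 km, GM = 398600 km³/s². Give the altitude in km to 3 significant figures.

T = 103.4 min = 6204.0 s.
From T = 2π√(a³/μ): a = (μ T²/4π²)^(1/3) = (398600 × 6204.0² / 4π²)^(1/3) = 7297 km.
Altitude h = a − R = 7297 − 6378 = 919 km.

919 km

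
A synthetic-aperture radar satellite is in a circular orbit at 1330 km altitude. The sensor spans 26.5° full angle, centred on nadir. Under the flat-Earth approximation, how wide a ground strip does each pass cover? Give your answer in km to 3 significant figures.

Half-angle = 26.5°/2 = 13.25°.
Swath width ≈ 2h·tan(θ/2) = 2 × 1330 × tan(13.25°) = 626.3 km.

626 km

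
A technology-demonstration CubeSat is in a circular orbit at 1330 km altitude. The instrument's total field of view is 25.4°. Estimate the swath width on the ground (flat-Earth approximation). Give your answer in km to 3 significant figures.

599 km

Half-angle = 25.4°/2 = 12.7°.
Swath width ≈ 2h·tan(θ/2) = 2 × 1330 × tan(12.7°) = 599.5 km.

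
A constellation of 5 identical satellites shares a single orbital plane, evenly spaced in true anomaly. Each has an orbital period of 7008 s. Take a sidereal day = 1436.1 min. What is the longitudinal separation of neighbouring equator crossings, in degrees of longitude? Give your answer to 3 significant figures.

5.86°

Single-satellite node shift = (7008.0/86166) × 360° = 29.28°.
With 5 satellites evenly phased, successive equator crossings are 29.28/5 = 5.856° apart.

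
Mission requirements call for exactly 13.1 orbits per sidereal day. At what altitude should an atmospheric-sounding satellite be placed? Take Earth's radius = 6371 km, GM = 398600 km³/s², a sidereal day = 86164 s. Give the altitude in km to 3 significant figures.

Required period T = 86164 / 13.1 = 6577.4 s.
From T = 2π√(a³/μ): a = (μ T²/4π²)^(1/3) = (398600 × 6577.4² / 4π²)^(1/3) = 7587 km.
Altitude h = a − R = 7587 − 6371 = 1216 km.

1220 km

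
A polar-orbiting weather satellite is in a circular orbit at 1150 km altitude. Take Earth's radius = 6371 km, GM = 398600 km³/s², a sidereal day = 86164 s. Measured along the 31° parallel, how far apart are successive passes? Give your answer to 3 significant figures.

Semi-major axis a = 6371 + 1150 = 7521 km. Period T = 2π√(a³/μ) = 2π√(7521³/398600) = 6491.2 s = 108.19 min.
Node shift per orbit = (6491.2/86164) × 360° = 27.12°.
Equatorial spacing = 27.12 × 111.2 km/° = 3016 km.
At 31° latitude, spacing = 3016 × cos(31°) = 2585 km.

2580 km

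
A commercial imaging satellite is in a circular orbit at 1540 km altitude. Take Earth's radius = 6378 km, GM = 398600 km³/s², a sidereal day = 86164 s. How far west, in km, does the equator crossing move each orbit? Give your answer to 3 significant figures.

3260 km

Semi-major axis a = 6378 + 1540 = 7918 km. Period T = 2π√(a³/μ) = 2π√(7918³/398600) = 7011.9 s = 116.86 min.
During one orbit Earth rotates (7011.9 / 86164) × 360° = 29.30°.
At the equator that is 29.30° × (2π·6378/360) km/° = 29.30 × 111.3 = 3261 km.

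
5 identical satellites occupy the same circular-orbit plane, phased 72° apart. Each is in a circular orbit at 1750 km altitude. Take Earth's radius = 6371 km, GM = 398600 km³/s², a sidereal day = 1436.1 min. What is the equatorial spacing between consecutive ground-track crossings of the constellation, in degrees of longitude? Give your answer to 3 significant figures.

Semi-major axis a = 6371 + 1750 = 8121 km. Period T = 2π√(a³/μ) = 2π√(8121³/398600) = 7283.3 s = 121.39 min.
Single-satellite node shift = (7283.3/86166) × 360° = 30.43°.
With 5 satellites evenly phased, successive equator crossings are 30.43/5 = 6.086° apart.

6.09°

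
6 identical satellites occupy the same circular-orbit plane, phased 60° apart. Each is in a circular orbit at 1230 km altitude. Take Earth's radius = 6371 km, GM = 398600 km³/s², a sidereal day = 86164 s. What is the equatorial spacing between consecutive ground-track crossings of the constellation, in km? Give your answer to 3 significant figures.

511 km

Semi-major axis a = 6371 + 1230 = 7601 km. Period T = 2π√(a³/μ) = 2π√(7601³/398600) = 6595.0 s = 109.92 min.
Single-satellite node shift = (6595.0/86164) × 360° = 27.55°.
With 6 satellites evenly phased, successive equator crossings are 27.55/6 = 4.592° apart.
That is 4.592 × 111.2 = 511 km at the equator.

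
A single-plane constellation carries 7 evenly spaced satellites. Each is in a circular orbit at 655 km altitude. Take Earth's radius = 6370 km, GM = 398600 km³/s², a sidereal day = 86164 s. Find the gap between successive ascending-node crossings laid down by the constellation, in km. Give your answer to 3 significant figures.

389 km

Semi-major axis a = 6370 + 655 = 7025 km. Period T = 2π√(a³/μ) = 2π√(7025³/398600) = 5859.8 s = 97.66 min.
Single-satellite node shift = (5859.8/86164) × 360° = 24.48°.
With 7 satellites evenly phased, successive equator crossings are 24.48/7 = 3.498° apart.
That is 3.498 × 111.2 = 389 km at the equator.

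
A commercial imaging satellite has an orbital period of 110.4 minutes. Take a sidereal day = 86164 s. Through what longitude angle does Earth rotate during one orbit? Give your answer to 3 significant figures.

T = 110.4 min = 6624.0 s.
During one orbit Earth rotates (6624.0 / 86164) × 360° = 27.68°.

27.7°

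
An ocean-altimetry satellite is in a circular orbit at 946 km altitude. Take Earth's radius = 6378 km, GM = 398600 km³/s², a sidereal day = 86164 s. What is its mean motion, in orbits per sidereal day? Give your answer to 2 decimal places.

Semi-major axis a = 6378 + 946 = 7324 km. Period T = 2π√(a³/μ) = 2π√(7324³/398600) = 6237.8 s = 103.96 min.
Orbits per sidereal day = 86164 / 6237.8 = 13.813.

13.81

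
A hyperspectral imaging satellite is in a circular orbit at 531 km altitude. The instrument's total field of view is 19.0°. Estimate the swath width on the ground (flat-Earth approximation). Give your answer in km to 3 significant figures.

Half-angle = 19.0°/2 = 9.5°.
Swath width ≈ 2h·tan(θ/2) = 2 × 531 × tan(9.5°) = 177.7 km.

178 km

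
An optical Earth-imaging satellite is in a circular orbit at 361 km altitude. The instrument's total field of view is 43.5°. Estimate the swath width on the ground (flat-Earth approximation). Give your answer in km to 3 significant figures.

Half-angle = 43.5°/2 = 21.75°.
Swath width ≈ 2h·tan(θ/2) = 2 × 361 × tan(21.75°) = 288.0 km.

288 km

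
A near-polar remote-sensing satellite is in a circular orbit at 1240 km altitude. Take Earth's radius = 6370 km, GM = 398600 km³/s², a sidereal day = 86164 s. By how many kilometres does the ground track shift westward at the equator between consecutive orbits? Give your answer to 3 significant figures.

Semi-major axis a = 6370 + 1240 = 7610 km. Period T = 2π√(a³/μ) = 2π√(7610³/398600) = 6606.8 s = 110.11 min.
During one orbit Earth rotates (6606.8 / 86164) × 360° = 27.60°.
At the equator that is 27.60° × (2π·6370/360) km/° = 27.60 × 111.2 = 3069 km.

3070 km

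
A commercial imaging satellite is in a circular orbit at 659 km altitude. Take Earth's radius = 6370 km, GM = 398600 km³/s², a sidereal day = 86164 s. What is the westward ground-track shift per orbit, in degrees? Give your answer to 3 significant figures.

Semi-major axis a = 6370 + 659 = 7029 km. Period T = 2π√(a³/μ) = 2π√(7029³/398600) = 5864.8 s = 97.75 min.
During one orbit Earth rotates (5864.8 / 86164) × 360° = 24.50°.

24.5°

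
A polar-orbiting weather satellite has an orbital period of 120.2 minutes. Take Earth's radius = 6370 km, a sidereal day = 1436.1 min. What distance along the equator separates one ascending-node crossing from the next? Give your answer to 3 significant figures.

3350 km

T = 120.2 min = 7212.0 s.
During one orbit Earth rotates (7212.0 / 86166) × 360° = 30.13°.
At the equator that is 30.13° × (2π·6370/360) km/° = 30.13 × 111.2 = 3350 km.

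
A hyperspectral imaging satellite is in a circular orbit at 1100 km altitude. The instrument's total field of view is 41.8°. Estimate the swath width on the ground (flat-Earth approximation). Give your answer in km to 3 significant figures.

840 km

Half-angle = 41.8°/2 = 20.9°.
Swath width ≈ 2h·tan(θ/2) = 2 × 1100 × tan(20.9°) = 840.1 km.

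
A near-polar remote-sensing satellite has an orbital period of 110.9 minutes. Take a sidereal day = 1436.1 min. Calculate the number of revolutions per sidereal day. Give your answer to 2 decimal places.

T = 110.9 min = 6654.0 s.
Orbits per sidereal day = 86166 / 6654.0 = 12.950.

12.95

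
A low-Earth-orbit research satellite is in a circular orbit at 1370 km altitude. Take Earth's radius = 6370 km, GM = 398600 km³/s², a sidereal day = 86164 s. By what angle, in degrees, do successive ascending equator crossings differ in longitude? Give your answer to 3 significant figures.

28.3°

Semi-major axis a = 6370 + 1370 = 7740 km. Period T = 2π√(a³/μ) = 2π√(7740³/398600) = 6776.8 s = 112.95 min.
During one orbit Earth rotates (6776.8 / 86164) × 360° = 28.31°.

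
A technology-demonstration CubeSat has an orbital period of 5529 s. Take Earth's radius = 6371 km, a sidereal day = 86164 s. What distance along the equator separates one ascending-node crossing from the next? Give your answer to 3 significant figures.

2570 km

During one orbit Earth rotates (5529.0 / 86164) × 360° = 23.10°.
At the equator that is 23.10° × (2π·6371/360) km/° = 23.10 × 111.2 = 2569 km.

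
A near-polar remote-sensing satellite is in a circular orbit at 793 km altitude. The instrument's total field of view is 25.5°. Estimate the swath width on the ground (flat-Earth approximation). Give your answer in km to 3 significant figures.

Half-angle = 25.5°/2 = 12.75°.
Swath width ≈ 2h·tan(θ/2) = 2 × 793 × tan(12.75°) = 358.9 km.

359 km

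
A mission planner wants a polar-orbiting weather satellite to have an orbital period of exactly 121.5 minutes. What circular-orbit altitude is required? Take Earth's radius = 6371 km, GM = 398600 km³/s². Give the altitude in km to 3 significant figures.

1760 km

T = 121.5 min = 7290.0 s.
From T = 2π√(a³/μ): a = (μ T²/4π²)^(1/3) = (398600 × 7290.0² / 4π²)^(1/3) = 8126 km.
Altitude h = a − R = 8126 − 6371 = 1755 km.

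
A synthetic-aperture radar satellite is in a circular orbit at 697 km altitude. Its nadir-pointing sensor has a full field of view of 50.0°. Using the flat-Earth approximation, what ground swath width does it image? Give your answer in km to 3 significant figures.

Half-angle = 50.0°/2 = 25°.
Swath width ≈ 2h·tan(θ/2) = 2 × 697 × tan(25°) = 650.0 km.

650 km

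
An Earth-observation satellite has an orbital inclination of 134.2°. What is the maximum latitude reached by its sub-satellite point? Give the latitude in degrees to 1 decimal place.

45.8°

Retrograde orbit: the ground track reaches ±(180° − i) = ±(180 − 134.2) = ±45.8°.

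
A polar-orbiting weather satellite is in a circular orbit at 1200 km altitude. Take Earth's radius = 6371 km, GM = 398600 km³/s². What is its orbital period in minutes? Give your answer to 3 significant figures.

Semi-major axis a = 6371 + 1200 = 7571 km. Period T = 2π√(a³/μ) = 2π√(7571³/398600) = 6556.0 s = 109.27 min.

109 min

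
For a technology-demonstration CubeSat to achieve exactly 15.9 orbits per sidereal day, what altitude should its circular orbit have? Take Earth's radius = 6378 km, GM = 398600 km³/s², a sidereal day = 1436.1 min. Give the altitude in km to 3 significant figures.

Required period T = 86166 / 15.9 = 5419.2 s.
From T = 2π√(a³/μ): a = (μ T²/4π²)^(1/3) = (398600 × 5419.2² / 4π²)^(1/3) = 6668 km.
Altitude h = a − R = 6668 − 6378 = 290 km.

290 km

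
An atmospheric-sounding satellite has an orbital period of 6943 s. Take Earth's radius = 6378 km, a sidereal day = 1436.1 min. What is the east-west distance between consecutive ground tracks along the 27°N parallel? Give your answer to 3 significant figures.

2880 km

Node shift per orbit = (6943.0/86166) × 360° = 29.01°.
Equatorial spacing = 29.01 × 111.3 km/° = 3229 km.
At 27° latitude, spacing = 3229 × cos(27°) = 2877 km.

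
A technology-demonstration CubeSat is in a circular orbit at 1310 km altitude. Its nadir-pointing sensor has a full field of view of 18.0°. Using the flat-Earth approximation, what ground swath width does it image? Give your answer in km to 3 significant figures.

415 km

Half-angle = 18.0°/2 = 9°.
Swath width ≈ 2h·tan(θ/2) = 2 × 1310 × tan(9°) = 415.0 km.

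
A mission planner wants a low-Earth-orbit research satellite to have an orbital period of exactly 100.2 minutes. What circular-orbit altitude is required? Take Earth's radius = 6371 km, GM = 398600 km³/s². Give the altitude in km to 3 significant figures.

T = 100.2 min = 6012.0 s.
From T = 2π√(a³/μ): a = (μ T²/4π²)^(1/3) = (398600 × 6012.0² / 4π²)^(1/3) = 7146 km.
Altitude h = a − R = 7146 − 6371 = 775 km.

775 km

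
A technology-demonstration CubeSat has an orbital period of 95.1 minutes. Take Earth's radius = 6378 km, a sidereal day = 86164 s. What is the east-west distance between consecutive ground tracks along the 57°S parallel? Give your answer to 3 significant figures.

1450 km

T = 95.1 min = 5706.0 s.
Node shift per orbit = (5706.0/86164) × 360° = 23.84°.
Equatorial spacing = 23.84 × 111.3 km/° = 2654 km.
At 57° latitude, spacing = 2654 × cos(57°) = 1445 km.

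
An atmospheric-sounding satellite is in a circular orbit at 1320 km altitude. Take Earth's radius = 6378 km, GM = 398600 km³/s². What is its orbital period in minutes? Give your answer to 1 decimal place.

Semi-major axis a = 6378 + 1320 = 7698 km. Period T = 2π√(a³/μ) = 2π√(7698³/398600) = 6721.7 s = 112.03 min.

112.0 min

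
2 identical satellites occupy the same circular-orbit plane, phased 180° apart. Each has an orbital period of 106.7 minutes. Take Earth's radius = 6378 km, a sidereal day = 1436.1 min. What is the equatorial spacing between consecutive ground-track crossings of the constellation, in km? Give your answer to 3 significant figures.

T = 106.7 min = 6402.0 s.
Single-satellite node shift = (6402.0/86166) × 360° = 26.75°.
With 2 satellites evenly phased, successive equator crossings are 26.75/2 = 13.374° apart.
That is 13.374 × 111.3 = 1489 km at the equator.

1490 km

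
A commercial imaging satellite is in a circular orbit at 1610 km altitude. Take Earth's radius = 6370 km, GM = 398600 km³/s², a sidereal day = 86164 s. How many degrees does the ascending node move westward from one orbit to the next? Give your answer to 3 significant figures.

29.6°

Semi-major axis a = 6370 + 1610 = 7980 km. Period T = 2π√(a³/μ) = 2π√(7980³/398600) = 7094.4 s = 118.24 min.
During one orbit Earth rotates (7094.4 / 86164) × 360° = 29.64°.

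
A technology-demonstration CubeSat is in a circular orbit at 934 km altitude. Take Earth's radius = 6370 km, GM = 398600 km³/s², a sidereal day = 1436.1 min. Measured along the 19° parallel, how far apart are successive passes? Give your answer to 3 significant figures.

Semi-major axis a = 6370 + 934 = 7304 km. Period T = 2π√(a³/μ) = 2π√(7304³/398600) = 6212.3 s = 103.54 min.
Node shift per orbit = (6212.3/86166) × 360° = 25.95°.
Equatorial spacing = 25.95 × 111.2 km/° = 2886 km.
At 19° latitude, spacing = 2886 × cos(19°) = 2728 km.

2730 km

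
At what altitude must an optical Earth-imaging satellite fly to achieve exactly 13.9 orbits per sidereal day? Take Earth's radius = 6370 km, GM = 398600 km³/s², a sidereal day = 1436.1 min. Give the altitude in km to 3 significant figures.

Required period T = 86166 / 13.9 = 6199.0 s.
From T = 2π√(a³/μ): a = (μ T²/4π²)^(1/3) = (398600 × 6199.0² / 4π²)^(1/3) = 7294 km.
Altitude h = a − R = 7294 − 6370 = 924 km.

924 km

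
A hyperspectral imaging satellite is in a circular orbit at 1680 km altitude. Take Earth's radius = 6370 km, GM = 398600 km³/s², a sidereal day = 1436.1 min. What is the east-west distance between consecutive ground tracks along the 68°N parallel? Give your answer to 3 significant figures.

Semi-major axis a = 6370 + 1680 = 8050 km. Period T = 2π√(a³/μ) = 2π√(8050³/398600) = 7187.9 s = 119.80 min.
Node shift per orbit = (7187.9/86166) × 360° = 30.03°.
Equatorial spacing = 30.03 × 111.2 km/° = 3339 km.
At 68° latitude, spacing = 3339 × cos(68°) = 1251 km.

1250 km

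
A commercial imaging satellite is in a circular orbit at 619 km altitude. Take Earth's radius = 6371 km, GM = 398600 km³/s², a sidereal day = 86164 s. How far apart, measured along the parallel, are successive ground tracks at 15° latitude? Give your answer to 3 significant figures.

2610 km

Semi-major axis a = 6371 + 619 = 6990 km. Period T = 2π√(a³/μ) = 2π√(6990³/398600) = 5816.0 s = 96.93 min.
Node shift per orbit = (5816.0/86164) × 360° = 24.30°.
Equatorial spacing = 24.30 × 111.2 km/° = 2702 km.
At 15° latitude, spacing = 2702 × cos(15°) = 2610 km.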